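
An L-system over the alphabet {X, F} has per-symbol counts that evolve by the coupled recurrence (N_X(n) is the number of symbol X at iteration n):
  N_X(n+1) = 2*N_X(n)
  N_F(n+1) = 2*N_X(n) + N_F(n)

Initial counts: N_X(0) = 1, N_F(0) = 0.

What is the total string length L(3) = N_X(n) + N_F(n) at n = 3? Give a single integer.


Answer: 22

Derivation:
Step 0: N_X=1, N_F=0, L=1
Step 1: N_X=2, N_F=2, L=4
Step 2: N_X=4, N_F=6, L=10
Step 3: N_X=8, N_F=14, L=22


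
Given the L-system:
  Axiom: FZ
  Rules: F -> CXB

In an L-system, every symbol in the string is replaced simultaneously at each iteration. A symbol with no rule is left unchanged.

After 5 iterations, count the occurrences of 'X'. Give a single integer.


Answer: 1

Derivation:
Step 0: FZ  (0 'X')
Step 1: CXBZ  (1 'X')
Step 2: CXBZ  (1 'X')
Step 3: CXBZ  (1 'X')
Step 4: CXBZ  (1 'X')
Step 5: CXBZ  (1 'X')


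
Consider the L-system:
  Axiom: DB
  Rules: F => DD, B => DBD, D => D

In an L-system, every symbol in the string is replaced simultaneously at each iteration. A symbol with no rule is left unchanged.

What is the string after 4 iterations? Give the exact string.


Answer: DDDDDBDDDD

Derivation:
Step 0: DB
Step 1: DDBD
Step 2: DDDBDD
Step 3: DDDDBDDD
Step 4: DDDDDBDDDD


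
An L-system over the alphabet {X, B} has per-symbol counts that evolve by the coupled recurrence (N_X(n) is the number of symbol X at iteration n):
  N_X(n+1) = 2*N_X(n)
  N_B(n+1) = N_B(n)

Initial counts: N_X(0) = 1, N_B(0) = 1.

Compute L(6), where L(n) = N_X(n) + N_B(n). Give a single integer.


Step 0: N_X=1, N_B=1, L=2
Step 1: N_X=2, N_B=1, L=3
Step 2: N_X=4, N_B=1, L=5
Step 3: N_X=8, N_B=1, L=9
Step 4: N_X=16, N_B=1, L=17
Step 5: N_X=32, N_B=1, L=33
Step 6: N_X=64, N_B=1, L=65

Answer: 65


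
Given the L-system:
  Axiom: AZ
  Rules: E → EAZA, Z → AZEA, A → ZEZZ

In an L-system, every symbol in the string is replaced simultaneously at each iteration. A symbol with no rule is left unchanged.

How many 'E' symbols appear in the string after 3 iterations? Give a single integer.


Step 0: AZ  (0 'E')
Step 1: ZEZZAZEA  (2 'E')
Step 2: AZEAEAZAAZEAAZEAZEZZAZEAEAZAZEZZ  (8 'E')
Step 3: ZEZZAZEAEAZAZEZZEAZAZEZZAZEAZEZZZEZZAZEAEAZAZEZZZEZZAZEAEAZAZEZZAZEAEAZAAZEAAZEAZEZZAZEAEAZAZEZZEAZAZEZZAZEAZEZZAZEAEAZAAZEAAZEA  (32 'E')

Answer: 32


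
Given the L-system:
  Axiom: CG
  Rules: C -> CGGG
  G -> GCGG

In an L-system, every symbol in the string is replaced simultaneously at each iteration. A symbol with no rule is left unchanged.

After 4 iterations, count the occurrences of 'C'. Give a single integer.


Step 0: CG  (1 'C')
Step 1: CGGGGCGG  (2 'C')
Step 2: CGGGGCGGGCGGGCGGGCGGCGGGGCGGGCGG  (8 'C')
Step 3: CGGGGCGGGCGGGCGGGCGGCGGGGCGGGCGGGCGGCGGGGCGGGCGGGCGGCGGGGCGGGCGGGCGGCGGGGCGGGCGGCGGGGCGGGCGGGCGGGCGGCGGGGCGGGCGGGCGGCGGGGCGGGCGG  (32 'C')
Step 4: CGGGGCGGGCGGGCGGGCGGCGGGGCGGGCGGGCGGCGGGGCGGGCGGGCGGCGGGGCGGGCGGGCGGCGGGGCGGGCGGCGGGGCGGGCGGGCGGGCGGCGGGGCGGGCGGGCGGCGGGGCGGGCGGGCGGCGGGGCGGGCGGCGGGGCGGGCGGGCGGGCGGCGGGGCGGGCGGGCGGCGGGGCGGGCGGGCGGCGGGGCGGGCGGCGGGGCGGGCGGGCGGGCGGCGGGGCGGGCGGGCGGCGGGGCGGGCGGGCGGCGGGGCGGGCGGCGGGGCGGGCGGGCGGGCGGCGGGGCGGGCGGGCGGCGGGGCGGGCGGCGGGGCGGGCGGGCGGGCGGCGGGGCGGGCGGGCGGCGGGGCGGGCGGGCGGCGGGGCGGGCGGGCGGCGGGGCGGGCGGCGGGGCGGGCGGGCGGGCGGCGGGGCGGGCGGGCGGCGGGGCGGGCGGGCGGCGGGGCGGGCGGCGGGGCGGGCGGGCGGGCGGCGGGGCGGGCGGGCGGCGGGGCGGGCGG  (128 'C')

Answer: 128


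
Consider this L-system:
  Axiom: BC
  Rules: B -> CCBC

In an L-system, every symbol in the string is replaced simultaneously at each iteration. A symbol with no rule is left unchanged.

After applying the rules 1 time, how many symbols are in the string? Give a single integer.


Step 0: length = 2
Step 1: length = 5

Answer: 5


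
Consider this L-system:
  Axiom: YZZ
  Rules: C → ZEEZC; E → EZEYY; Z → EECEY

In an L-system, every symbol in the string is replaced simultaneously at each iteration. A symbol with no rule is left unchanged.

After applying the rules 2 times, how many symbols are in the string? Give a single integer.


Step 0: length = 3
Step 1: length = 11
Step 2: length = 43

Answer: 43


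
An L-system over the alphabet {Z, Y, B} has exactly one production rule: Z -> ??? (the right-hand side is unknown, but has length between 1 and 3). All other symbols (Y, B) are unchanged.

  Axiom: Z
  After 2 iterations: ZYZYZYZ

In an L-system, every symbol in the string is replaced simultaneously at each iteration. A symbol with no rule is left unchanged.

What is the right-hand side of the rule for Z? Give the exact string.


Answer: ZYZ

Derivation:
Trying Z -> ZYZ:
  Step 0: Z
  Step 1: ZYZ
  Step 2: ZYZYZYZ
Matches the given result.


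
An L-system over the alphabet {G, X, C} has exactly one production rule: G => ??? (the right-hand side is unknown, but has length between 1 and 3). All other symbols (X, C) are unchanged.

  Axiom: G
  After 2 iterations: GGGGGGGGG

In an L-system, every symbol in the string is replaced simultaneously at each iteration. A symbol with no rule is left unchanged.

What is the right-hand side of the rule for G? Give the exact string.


Answer: GGG

Derivation:
Trying G => GGG:
  Step 0: G
  Step 1: GGG
  Step 2: GGGGGGGGG
Matches the given result.


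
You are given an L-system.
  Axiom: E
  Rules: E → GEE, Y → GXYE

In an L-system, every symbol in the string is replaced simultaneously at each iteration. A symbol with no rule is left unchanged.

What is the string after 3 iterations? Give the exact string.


Answer: GGGEEGEEGGEEGEE

Derivation:
Step 0: E
Step 1: GEE
Step 2: GGEEGEE
Step 3: GGGEEGEEGGEEGEE


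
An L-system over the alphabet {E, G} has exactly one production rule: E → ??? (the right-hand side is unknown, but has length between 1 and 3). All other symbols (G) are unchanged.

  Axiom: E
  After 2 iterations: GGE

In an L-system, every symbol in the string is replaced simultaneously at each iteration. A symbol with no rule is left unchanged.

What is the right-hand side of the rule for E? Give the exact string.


Answer: GE

Derivation:
Trying E → GE:
  Step 0: E
  Step 1: GE
  Step 2: GGE
Matches the given result.


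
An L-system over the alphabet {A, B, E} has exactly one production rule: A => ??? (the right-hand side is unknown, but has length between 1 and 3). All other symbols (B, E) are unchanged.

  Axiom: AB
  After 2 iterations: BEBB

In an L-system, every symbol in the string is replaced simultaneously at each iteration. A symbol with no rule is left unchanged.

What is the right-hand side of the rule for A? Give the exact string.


Trying A => BEB:
  Step 0: AB
  Step 1: BEBB
  Step 2: BEBB
Matches the given result.

Answer: BEB


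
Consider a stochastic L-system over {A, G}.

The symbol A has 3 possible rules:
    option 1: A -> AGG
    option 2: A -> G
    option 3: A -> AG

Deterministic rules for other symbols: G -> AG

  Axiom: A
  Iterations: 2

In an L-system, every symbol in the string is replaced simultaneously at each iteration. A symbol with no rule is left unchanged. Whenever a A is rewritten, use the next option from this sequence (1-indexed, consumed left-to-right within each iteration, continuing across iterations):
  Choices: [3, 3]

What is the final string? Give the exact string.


Answer: AGAG

Derivation:
Step 0: A
Step 1: AG  (used choices [3])
Step 2: AGAG  (used choices [3])


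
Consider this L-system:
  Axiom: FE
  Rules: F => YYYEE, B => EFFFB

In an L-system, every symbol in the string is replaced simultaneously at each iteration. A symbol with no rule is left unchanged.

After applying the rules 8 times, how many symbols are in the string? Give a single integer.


Answer: 6

Derivation:
Step 0: length = 2
Step 1: length = 6
Step 2: length = 6
Step 3: length = 6
Step 4: length = 6
Step 5: length = 6
Step 6: length = 6
Step 7: length = 6
Step 8: length = 6


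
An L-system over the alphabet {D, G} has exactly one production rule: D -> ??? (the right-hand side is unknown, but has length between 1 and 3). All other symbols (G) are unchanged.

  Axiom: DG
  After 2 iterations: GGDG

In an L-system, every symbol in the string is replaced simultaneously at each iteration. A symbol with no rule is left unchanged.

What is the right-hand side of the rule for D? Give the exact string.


Answer: GD

Derivation:
Trying D -> GD:
  Step 0: DG
  Step 1: GDG
  Step 2: GGDG
Matches the given result.


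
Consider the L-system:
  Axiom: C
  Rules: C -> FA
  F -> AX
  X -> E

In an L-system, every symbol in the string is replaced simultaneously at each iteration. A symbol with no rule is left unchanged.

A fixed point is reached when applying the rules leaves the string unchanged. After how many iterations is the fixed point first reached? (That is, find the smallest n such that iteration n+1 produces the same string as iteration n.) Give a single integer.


Answer: 3

Derivation:
Step 0: C
Step 1: FA
Step 2: AXA
Step 3: AEA
Step 4: AEA  (unchanged — fixed point at step 3)


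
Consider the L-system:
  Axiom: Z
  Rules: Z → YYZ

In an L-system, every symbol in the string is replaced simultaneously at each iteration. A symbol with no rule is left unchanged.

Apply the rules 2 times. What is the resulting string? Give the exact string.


Step 0: Z
Step 1: YYZ
Step 2: YYYYZ

Answer: YYYYZ


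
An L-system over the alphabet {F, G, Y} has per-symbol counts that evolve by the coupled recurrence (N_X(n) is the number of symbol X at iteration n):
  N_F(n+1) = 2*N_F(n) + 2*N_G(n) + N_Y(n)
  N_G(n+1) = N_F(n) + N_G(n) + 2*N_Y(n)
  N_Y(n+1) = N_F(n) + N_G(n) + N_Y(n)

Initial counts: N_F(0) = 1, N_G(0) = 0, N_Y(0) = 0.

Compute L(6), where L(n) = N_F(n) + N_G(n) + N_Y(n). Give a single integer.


Step 0: N_F=1, N_G=0, N_Y=0, L=1
Step 1: N_F=2, N_G=1, N_Y=1, L=4
Step 2: N_F=7, N_G=5, N_Y=4, L=16
Step 3: N_F=28, N_G=20, N_Y=16, L=64
Step 4: N_F=112, N_G=80, N_Y=64, L=256
Step 5: N_F=448, N_G=320, N_Y=256, L=1024
Step 6: N_F=1792, N_G=1280, N_Y=1024, L=4096

Answer: 4096


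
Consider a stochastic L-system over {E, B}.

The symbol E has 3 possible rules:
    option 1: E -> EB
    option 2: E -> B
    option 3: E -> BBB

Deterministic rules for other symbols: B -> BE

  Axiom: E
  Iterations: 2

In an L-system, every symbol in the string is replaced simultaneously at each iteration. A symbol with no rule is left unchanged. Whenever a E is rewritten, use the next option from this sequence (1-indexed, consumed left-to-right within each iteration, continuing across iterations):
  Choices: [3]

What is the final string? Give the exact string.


Answer: BEBEBE

Derivation:
Step 0: E
Step 1: BBB  (used choices [3])
Step 2: BEBEBE  (used choices [])


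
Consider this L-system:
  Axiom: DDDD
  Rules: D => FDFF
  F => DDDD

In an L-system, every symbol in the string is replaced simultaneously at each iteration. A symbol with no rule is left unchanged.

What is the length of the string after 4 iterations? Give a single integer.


Step 0: length = 4
Step 1: length = 16
Step 2: length = 64
Step 3: length = 256
Step 4: length = 1024

Answer: 1024


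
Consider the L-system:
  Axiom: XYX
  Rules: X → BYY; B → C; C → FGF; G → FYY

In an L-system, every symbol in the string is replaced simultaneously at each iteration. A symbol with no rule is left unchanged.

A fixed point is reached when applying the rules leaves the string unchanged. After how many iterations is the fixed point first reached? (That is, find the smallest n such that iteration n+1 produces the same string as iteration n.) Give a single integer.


Answer: 4

Derivation:
Step 0: XYX
Step 1: BYYYBYY
Step 2: CYYYCYY
Step 3: FGFYYYFGFYY
Step 4: FFYYFYYYFFYYFYY
Step 5: FFYYFYYYFFYYFYY  (unchanged — fixed point at step 4)


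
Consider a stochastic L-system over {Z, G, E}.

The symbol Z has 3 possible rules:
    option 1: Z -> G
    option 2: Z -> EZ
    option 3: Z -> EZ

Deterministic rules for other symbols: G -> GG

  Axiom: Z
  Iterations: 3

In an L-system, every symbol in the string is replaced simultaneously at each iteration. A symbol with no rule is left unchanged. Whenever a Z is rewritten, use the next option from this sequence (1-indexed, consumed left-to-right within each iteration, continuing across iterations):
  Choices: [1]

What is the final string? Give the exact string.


Step 0: Z
Step 1: G  (used choices [1])
Step 2: GG  (used choices [])
Step 3: GGGG  (used choices [])

Answer: GGGG


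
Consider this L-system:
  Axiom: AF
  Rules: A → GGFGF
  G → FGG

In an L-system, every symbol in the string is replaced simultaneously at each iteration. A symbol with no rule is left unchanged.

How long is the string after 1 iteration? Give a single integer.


Answer: 6

Derivation:
Step 0: length = 2
Step 1: length = 6


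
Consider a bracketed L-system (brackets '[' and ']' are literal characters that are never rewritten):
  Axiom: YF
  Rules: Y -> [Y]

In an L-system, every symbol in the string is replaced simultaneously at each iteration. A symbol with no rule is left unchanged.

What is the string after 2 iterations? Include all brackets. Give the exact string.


Step 0: YF
Step 1: [Y]F
Step 2: [[Y]]F

Answer: [[Y]]F


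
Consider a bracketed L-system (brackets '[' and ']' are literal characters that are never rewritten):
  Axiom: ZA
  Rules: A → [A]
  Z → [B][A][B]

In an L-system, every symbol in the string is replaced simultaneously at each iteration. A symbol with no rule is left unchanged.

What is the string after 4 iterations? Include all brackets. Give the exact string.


Answer: [B][[[[A]]]][B][[[[A]]]]

Derivation:
Step 0: ZA
Step 1: [B][A][B][A]
Step 2: [B][[A]][B][[A]]
Step 3: [B][[[A]]][B][[[A]]]
Step 4: [B][[[[A]]]][B][[[[A]]]]


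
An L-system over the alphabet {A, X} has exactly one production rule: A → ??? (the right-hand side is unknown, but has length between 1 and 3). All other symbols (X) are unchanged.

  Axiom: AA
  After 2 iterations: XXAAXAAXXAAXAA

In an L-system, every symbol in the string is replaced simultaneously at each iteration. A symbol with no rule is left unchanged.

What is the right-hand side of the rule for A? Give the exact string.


Answer: XAA

Derivation:
Trying A → XAA:
  Step 0: AA
  Step 1: XAAXAA
  Step 2: XXAAXAAXXAAXAA
Matches the given result.


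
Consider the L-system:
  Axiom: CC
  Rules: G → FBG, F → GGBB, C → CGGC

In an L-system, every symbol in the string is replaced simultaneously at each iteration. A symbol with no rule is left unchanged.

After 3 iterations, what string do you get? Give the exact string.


Answer: CGGCFBGFBGCGGCGGBBBFBGGGBBBFBGCGGCFBGFBGCGGCCGGCFBGFBGCGGCGGBBBFBGGGBBBFBGCGGCFBGFBGCGGC

Derivation:
Step 0: CC
Step 1: CGGCCGGC
Step 2: CGGCFBGFBGCGGCCGGCFBGFBGCGGC
Step 3: CGGCFBGFBGCGGCGGBBBFBGGGBBBFBGCGGCFBGFBGCGGCCGGCFBGFBGCGGCGGBBBFBGGGBBBFBGCGGCFBGFBGCGGC


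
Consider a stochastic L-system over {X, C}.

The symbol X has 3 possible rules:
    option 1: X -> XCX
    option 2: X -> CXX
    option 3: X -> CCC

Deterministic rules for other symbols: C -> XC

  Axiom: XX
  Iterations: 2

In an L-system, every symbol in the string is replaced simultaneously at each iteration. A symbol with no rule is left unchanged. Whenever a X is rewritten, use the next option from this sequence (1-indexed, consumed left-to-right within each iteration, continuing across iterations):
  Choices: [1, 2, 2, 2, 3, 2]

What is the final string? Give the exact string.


Answer: CXXXCCXXXCCCCCXX

Derivation:
Step 0: XX
Step 1: XCXCXX  (used choices [1, 2])
Step 2: CXXXCCXXXCCCCCXX  (used choices [2, 2, 3, 2])


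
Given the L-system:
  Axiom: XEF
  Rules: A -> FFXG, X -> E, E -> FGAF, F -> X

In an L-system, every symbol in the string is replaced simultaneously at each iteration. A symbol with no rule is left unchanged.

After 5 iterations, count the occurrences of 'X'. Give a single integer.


Answer: 11

Derivation:
Step 0: XEF  (1 'X')
Step 1: EFGAFX  (1 'X')
Step 2: FGAFXGFFXGXE  (3 'X')
Step 3: XGFFXGXEGXXEGEFGAF  (5 'X')
Step 4: EGXXEGEFGAFGEEFGAFGFGAFXGFFXGX  (5 'X')
Step 5: FGAFGEEFGAFGFGAFXGFFXGXGFGAFFGAFXGFFXGXGXGFFXGXEGXXEGE  (11 'X')


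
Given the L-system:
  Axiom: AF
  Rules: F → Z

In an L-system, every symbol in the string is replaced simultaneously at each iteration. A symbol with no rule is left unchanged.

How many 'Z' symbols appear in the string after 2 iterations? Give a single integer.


Answer: 1

Derivation:
Step 0: AF  (0 'Z')
Step 1: AZ  (1 'Z')
Step 2: AZ  (1 'Z')


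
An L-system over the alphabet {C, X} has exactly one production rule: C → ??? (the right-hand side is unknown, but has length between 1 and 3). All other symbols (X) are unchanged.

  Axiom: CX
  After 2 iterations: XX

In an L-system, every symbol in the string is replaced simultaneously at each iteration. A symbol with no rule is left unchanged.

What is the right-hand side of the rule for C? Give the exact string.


Trying C → X:
  Step 0: CX
  Step 1: XX
  Step 2: XX
Matches the given result.

Answer: X


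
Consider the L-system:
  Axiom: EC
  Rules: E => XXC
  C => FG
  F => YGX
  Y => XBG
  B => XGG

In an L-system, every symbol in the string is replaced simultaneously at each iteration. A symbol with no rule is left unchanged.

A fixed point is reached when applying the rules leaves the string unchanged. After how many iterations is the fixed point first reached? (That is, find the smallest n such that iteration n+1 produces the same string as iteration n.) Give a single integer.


Answer: 5

Derivation:
Step 0: EC
Step 1: XXCFG
Step 2: XXFGYGXG
Step 3: XXYGXGXBGGXG
Step 4: XXXBGGXGXXGGGGXG
Step 5: XXXXGGGGXGXXGGGGXG
Step 6: XXXXGGGGXGXXGGGGXG  (unchanged — fixed point at step 5)


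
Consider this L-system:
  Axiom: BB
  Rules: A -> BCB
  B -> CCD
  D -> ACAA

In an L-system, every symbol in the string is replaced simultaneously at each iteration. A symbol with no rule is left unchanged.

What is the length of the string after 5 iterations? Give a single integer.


Step 0: length = 2
Step 1: length = 6
Step 2: length = 12
Step 3: length = 24
Step 4: length = 48
Step 5: length = 84

Answer: 84


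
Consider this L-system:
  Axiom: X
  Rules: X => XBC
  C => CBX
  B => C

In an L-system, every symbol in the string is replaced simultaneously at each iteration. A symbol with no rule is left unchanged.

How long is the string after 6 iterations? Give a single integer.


Step 0: length = 1
Step 1: length = 3
Step 2: length = 7
Step 3: length = 17
Step 4: length = 41
Step 5: length = 99
Step 6: length = 239

Answer: 239


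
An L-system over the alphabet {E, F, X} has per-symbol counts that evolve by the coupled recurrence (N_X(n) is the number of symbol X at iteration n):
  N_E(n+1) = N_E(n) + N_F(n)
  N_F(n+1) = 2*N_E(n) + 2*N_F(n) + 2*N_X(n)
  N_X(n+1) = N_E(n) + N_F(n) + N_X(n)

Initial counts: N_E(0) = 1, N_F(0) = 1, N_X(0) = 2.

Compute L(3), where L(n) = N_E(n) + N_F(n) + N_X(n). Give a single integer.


Answer: 194

Derivation:
Step 0: N_E=1, N_F=1, N_X=2, L=4
Step 1: N_E=2, N_F=8, N_X=4, L=14
Step 2: N_E=10, N_F=28, N_X=14, L=52
Step 3: N_E=38, N_F=104, N_X=52, L=194


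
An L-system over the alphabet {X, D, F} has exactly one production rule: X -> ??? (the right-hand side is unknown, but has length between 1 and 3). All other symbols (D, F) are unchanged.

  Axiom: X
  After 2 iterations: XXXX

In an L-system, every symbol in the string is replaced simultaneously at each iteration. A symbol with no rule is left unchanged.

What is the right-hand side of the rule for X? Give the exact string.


Trying X -> XX:
  Step 0: X
  Step 1: XX
  Step 2: XXXX
Matches the given result.

Answer: XX


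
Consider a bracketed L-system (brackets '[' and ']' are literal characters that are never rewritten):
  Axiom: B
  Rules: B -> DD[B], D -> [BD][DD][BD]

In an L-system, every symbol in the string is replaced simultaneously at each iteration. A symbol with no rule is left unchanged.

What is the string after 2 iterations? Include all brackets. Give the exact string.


Step 0: B
Step 1: DD[B]
Step 2: [BD][DD][BD][BD][DD][BD][DD[B]]

Answer: [BD][DD][BD][BD][DD][BD][DD[B]]


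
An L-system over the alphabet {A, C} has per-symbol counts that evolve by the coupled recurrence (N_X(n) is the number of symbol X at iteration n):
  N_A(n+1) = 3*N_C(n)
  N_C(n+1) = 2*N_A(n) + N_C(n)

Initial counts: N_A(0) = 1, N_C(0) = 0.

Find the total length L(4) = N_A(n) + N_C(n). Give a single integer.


Step 0: N_A=1, N_C=0, L=1
Step 1: N_A=0, N_C=2, L=2
Step 2: N_A=6, N_C=2, L=8
Step 3: N_A=6, N_C=14, L=20
Step 4: N_A=42, N_C=26, L=68

Answer: 68


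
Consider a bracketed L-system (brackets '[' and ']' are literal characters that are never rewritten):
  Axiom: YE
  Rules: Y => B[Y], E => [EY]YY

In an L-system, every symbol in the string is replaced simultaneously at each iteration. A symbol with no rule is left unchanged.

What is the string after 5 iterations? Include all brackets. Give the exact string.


Step 0: YE
Step 1: B[Y][EY]YY
Step 2: B[B[Y]][[EY]YYB[Y]]B[Y]B[Y]
Step 3: B[B[B[Y]]][[[EY]YYB[Y]]B[Y]B[Y]B[B[Y]]]B[B[Y]]B[B[Y]]
Step 4: B[B[B[B[Y]]]][[[[EY]YYB[Y]]B[Y]B[Y]B[B[Y]]]B[B[Y]]B[B[Y]]B[B[B[Y]]]]B[B[B[Y]]]B[B[B[Y]]]
Step 5: B[B[B[B[B[Y]]]]][[[[[EY]YYB[Y]]B[Y]B[Y]B[B[Y]]]B[B[Y]]B[B[Y]]B[B[B[Y]]]]B[B[B[Y]]]B[B[B[Y]]]B[B[B[B[Y]]]]]B[B[B[B[Y]]]]B[B[B[B[Y]]]]

Answer: B[B[B[B[B[Y]]]]][[[[[EY]YYB[Y]]B[Y]B[Y]B[B[Y]]]B[B[Y]]B[B[Y]]B[B[B[Y]]]]B[B[B[Y]]]B[B[B[Y]]]B[B[B[B[Y]]]]]B[B[B[B[Y]]]]B[B[B[B[Y]]]]


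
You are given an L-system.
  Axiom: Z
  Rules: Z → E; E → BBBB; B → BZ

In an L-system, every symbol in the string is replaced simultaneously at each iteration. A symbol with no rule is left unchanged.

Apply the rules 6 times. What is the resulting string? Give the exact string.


Answer: BZEBBBBBZBZBZBZBZEBBBBBZBZBZBZBZEBBBBBZBZBZBZBZEBBBBBZBZBZBZ

Derivation:
Step 0: Z
Step 1: E
Step 2: BBBB
Step 3: BZBZBZBZ
Step 4: BZEBZEBZEBZE
Step 5: BZEBBBBBZEBBBBBZEBBBBBZEBBBB
Step 6: BZEBBBBBZBZBZBZBZEBBBBBZBZBZBZBZEBBBBBZBZBZBZBZEBBBBBZBZBZBZ


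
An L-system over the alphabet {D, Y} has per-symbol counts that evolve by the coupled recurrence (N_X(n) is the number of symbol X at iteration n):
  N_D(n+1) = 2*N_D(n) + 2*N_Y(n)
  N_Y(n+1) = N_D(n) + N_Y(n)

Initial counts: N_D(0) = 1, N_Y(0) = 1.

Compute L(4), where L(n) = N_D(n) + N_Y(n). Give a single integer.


Answer: 162

Derivation:
Step 0: N_D=1, N_Y=1, L=2
Step 1: N_D=4, N_Y=2, L=6
Step 2: N_D=12, N_Y=6, L=18
Step 3: N_D=36, N_Y=18, L=54
Step 4: N_D=108, N_Y=54, L=162


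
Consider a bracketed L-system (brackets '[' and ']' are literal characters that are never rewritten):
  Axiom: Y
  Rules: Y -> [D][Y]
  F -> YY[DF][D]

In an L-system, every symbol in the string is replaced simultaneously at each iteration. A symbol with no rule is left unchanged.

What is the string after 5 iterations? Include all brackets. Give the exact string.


Answer: [D][[D][[D][[D][[D][Y]]]]]

Derivation:
Step 0: Y
Step 1: [D][Y]
Step 2: [D][[D][Y]]
Step 3: [D][[D][[D][Y]]]
Step 4: [D][[D][[D][[D][Y]]]]
Step 5: [D][[D][[D][[D][[D][Y]]]]]


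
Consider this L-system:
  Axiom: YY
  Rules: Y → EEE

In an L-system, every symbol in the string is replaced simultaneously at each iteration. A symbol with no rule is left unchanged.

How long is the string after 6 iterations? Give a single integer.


Step 0: length = 2
Step 1: length = 6
Step 2: length = 6
Step 3: length = 6
Step 4: length = 6
Step 5: length = 6
Step 6: length = 6

Answer: 6


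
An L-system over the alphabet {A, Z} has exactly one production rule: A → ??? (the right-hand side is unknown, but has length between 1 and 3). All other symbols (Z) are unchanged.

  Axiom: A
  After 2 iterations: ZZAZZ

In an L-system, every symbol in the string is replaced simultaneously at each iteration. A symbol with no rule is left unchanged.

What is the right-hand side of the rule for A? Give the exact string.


Answer: ZAZ

Derivation:
Trying A → ZAZ:
  Step 0: A
  Step 1: ZAZ
  Step 2: ZZAZZ
Matches the given result.


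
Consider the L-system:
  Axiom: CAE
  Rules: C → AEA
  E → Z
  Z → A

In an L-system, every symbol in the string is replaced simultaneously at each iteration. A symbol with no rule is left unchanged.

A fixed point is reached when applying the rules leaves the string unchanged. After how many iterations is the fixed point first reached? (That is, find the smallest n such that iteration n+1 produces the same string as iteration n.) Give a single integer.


Answer: 3

Derivation:
Step 0: CAE
Step 1: AEAAZ
Step 2: AZAAA
Step 3: AAAAA
Step 4: AAAAA  (unchanged — fixed point at step 3)


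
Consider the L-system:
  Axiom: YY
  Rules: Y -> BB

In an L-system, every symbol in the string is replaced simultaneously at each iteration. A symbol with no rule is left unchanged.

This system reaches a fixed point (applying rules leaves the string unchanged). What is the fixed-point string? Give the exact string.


Step 0: YY
Step 1: BBBB
Step 2: BBBB  (unchanged — fixed point at step 1)

Answer: BBBB


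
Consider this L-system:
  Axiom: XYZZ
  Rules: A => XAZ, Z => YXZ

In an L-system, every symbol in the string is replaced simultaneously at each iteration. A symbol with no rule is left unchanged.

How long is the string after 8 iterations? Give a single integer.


Answer: 36

Derivation:
Step 0: length = 4
Step 1: length = 8
Step 2: length = 12
Step 3: length = 16
Step 4: length = 20
Step 5: length = 24
Step 6: length = 28
Step 7: length = 32
Step 8: length = 36


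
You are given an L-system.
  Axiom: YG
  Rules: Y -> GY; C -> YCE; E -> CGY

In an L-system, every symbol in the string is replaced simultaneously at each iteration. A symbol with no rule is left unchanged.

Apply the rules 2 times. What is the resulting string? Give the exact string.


Step 0: YG
Step 1: GYG
Step 2: GGYG

Answer: GGYG


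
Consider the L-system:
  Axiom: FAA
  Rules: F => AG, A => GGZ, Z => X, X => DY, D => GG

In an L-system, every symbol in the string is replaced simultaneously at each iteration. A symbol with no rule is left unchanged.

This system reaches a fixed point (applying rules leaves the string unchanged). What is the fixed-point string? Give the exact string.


Step 0: FAA
Step 1: AGGGZGGZ
Step 2: GGZGGGXGGX
Step 3: GGXGGGDYGGDY
Step 4: GGDYGGGGGYGGGGY
Step 5: GGGGYGGGGGYGGGGY
Step 6: GGGGYGGGGGYGGGGY  (unchanged — fixed point at step 5)

Answer: GGGGYGGGGGYGGGGY


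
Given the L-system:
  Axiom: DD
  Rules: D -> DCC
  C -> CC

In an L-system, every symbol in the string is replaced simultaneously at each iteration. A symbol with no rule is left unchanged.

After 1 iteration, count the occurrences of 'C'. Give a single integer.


Step 0: DD  (0 'C')
Step 1: DCCDCC  (4 'C')

Answer: 4


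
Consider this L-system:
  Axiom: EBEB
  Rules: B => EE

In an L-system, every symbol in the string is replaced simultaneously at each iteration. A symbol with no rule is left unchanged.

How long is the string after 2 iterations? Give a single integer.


Answer: 6

Derivation:
Step 0: length = 4
Step 1: length = 6
Step 2: length = 6


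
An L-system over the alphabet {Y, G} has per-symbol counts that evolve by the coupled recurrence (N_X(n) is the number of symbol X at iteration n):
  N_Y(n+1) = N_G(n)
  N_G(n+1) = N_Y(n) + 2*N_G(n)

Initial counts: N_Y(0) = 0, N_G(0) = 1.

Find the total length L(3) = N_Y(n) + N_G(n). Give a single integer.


Step 0: N_Y=0, N_G=1, L=1
Step 1: N_Y=1, N_G=2, L=3
Step 2: N_Y=2, N_G=5, L=7
Step 3: N_Y=5, N_G=12, L=17

Answer: 17


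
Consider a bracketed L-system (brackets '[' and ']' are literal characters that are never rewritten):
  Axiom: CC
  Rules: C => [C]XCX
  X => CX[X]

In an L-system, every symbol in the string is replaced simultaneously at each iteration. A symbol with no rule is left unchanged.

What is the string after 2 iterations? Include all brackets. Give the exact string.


Step 0: CC
Step 1: [C]XCX[C]XCX
Step 2: [[C]XCX]CX[X][C]XCXCX[X][[C]XCX]CX[X][C]XCXCX[X]

Answer: [[C]XCX]CX[X][C]XCXCX[X][[C]XCX]CX[X][C]XCXCX[X]


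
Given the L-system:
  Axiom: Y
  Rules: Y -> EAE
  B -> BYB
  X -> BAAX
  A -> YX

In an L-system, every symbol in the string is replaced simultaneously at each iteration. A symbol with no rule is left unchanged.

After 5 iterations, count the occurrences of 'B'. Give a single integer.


Step 0: Y  (0 'B')
Step 1: EAE  (0 'B')
Step 2: EYXE  (0 'B')
Step 3: EEAEBAAXE  (1 'B')
Step 4: EEYXEBYBYXYXBAAXE  (3 'B')
Step 5: EEEAEBAAXEBYBEAEBYBEAEBAAXEAEBAAXBYBYXYXBAAXE  (10 'B')

Answer: 10


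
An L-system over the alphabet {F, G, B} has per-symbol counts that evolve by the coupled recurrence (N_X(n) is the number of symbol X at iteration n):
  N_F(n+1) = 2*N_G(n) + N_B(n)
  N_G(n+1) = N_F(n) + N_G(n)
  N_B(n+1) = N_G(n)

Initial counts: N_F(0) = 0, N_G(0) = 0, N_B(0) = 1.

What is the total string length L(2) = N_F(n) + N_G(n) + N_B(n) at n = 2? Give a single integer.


Step 0: N_F=0, N_G=0, N_B=1, L=1
Step 1: N_F=1, N_G=0, N_B=0, L=1
Step 2: N_F=0, N_G=1, N_B=0, L=1

Answer: 1


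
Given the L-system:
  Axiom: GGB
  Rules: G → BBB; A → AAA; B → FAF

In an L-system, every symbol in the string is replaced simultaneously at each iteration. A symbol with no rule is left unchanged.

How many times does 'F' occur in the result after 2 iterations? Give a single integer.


Step 0: GGB  (0 'F')
Step 1: BBBBBBFAF  (2 'F')
Step 2: FAFFAFFAFFAFFAFFAFFAAAF  (14 'F')

Answer: 14


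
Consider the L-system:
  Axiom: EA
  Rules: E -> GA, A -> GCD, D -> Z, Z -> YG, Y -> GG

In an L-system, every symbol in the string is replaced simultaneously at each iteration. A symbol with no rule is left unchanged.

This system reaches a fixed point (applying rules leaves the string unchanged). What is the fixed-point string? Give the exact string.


Answer: GGCGGGGCGGG

Derivation:
Step 0: EA
Step 1: GAGCD
Step 2: GGCDGCZ
Step 3: GGCZGCYG
Step 4: GGCYGGCGGG
Step 5: GGCGGGGCGGG
Step 6: GGCGGGGCGGG  (unchanged — fixed point at step 5)


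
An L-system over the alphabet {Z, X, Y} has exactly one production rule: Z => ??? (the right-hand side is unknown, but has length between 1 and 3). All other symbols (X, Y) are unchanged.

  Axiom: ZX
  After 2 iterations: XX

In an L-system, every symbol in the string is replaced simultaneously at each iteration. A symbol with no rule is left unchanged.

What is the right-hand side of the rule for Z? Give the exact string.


Trying Z => X:
  Step 0: ZX
  Step 1: XX
  Step 2: XX
Matches the given result.

Answer: X


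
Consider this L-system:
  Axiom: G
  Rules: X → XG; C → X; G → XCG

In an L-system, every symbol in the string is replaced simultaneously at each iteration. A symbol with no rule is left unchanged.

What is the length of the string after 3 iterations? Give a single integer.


Step 0: length = 1
Step 1: length = 3
Step 2: length = 6
Step 3: length = 13

Answer: 13


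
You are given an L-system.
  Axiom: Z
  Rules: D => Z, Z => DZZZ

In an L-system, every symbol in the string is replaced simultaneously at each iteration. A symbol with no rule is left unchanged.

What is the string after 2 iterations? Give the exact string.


Answer: ZDZZZDZZZDZZZ

Derivation:
Step 0: Z
Step 1: DZZZ
Step 2: ZDZZZDZZZDZZZ


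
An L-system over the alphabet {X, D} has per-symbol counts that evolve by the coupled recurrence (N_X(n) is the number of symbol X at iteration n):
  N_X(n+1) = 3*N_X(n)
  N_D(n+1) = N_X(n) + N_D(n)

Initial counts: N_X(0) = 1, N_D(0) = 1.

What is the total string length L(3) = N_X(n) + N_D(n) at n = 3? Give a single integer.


Step 0: N_X=1, N_D=1, L=2
Step 1: N_X=3, N_D=2, L=5
Step 2: N_X=9, N_D=5, L=14
Step 3: N_X=27, N_D=14, L=41

Answer: 41


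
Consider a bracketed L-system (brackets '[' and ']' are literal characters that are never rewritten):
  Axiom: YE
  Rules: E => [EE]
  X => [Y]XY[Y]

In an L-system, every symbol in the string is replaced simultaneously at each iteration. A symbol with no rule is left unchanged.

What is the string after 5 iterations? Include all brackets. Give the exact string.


Step 0: YE
Step 1: Y[EE]
Step 2: Y[[EE][EE]]
Step 3: Y[[[EE][EE]][[EE][EE]]]
Step 4: Y[[[[EE][EE]][[EE][EE]]][[[EE][EE]][[EE][EE]]]]
Step 5: Y[[[[[EE][EE]][[EE][EE]]][[[EE][EE]][[EE][EE]]]][[[[EE][EE]][[EE][EE]]][[[EE][EE]][[EE][EE]]]]]

Answer: Y[[[[[EE][EE]][[EE][EE]]][[[EE][EE]][[EE][EE]]]][[[[EE][EE]][[EE][EE]]][[[EE][EE]][[EE][EE]]]]]


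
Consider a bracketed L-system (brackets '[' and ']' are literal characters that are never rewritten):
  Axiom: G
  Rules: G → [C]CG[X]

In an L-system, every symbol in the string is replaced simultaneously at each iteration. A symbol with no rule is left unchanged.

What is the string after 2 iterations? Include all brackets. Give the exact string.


Answer: [C]C[C]CG[X][X]

Derivation:
Step 0: G
Step 1: [C]CG[X]
Step 2: [C]C[C]CG[X][X]


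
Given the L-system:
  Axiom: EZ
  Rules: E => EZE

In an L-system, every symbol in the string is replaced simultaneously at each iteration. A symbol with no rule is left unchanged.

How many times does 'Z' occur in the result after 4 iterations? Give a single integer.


Answer: 16

Derivation:
Step 0: EZ  (1 'Z')
Step 1: EZEZ  (2 'Z')
Step 2: EZEZEZEZ  (4 'Z')
Step 3: EZEZEZEZEZEZEZEZ  (8 'Z')
Step 4: EZEZEZEZEZEZEZEZEZEZEZEZEZEZEZEZ  (16 'Z')


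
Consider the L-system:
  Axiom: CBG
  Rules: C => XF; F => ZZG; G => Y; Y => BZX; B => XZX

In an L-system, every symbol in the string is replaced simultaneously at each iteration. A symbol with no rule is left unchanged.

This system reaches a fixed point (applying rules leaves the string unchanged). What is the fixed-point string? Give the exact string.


Answer: XZZXZXZXXZXXZXZX

Derivation:
Step 0: CBG
Step 1: XFXZXY
Step 2: XZZGXZXBZX
Step 3: XZZYXZXXZXZX
Step 4: XZZBZXXZXXZXZX
Step 5: XZZXZXZXXZXXZXZX
Step 6: XZZXZXZXXZXXZXZX  (unchanged — fixed point at step 5)


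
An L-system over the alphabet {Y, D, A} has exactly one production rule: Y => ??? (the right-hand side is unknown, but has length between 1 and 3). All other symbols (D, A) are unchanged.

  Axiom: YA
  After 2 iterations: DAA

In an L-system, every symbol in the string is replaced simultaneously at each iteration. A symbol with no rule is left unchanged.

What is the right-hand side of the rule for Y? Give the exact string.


Trying Y => DA:
  Step 0: YA
  Step 1: DAA
  Step 2: DAA
Matches the given result.

Answer: DA


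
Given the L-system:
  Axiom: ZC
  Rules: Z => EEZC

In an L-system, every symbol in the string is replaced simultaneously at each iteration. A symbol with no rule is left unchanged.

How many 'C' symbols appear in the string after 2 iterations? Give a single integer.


Step 0: ZC  (1 'C')
Step 1: EEZCC  (2 'C')
Step 2: EEEEZCCC  (3 'C')

Answer: 3


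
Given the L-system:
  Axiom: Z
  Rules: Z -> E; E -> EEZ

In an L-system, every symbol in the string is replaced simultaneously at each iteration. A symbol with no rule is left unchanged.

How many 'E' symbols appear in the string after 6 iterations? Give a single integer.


Step 0: Z  (0 'E')
Step 1: E  (1 'E')
Step 2: EEZ  (2 'E')
Step 3: EEZEEZE  (5 'E')
Step 4: EEZEEZEEEZEEZEEEZ  (12 'E')
Step 5: EEZEEZEEEZEEZEEEZEEZEEZEEEZEEZEEEZEEZEEZE  (29 'E')
Step 6: EEZEEZEEEZEEZEEEZEEZEEZEEEZEEZEEEZEEZEEZEEEZEEZEEEZEEZEEEZEEZEEZEEEZEEZEEEZEEZEEZEEEZEEZEEEZEEZEEEZ  (70 'E')

Answer: 70


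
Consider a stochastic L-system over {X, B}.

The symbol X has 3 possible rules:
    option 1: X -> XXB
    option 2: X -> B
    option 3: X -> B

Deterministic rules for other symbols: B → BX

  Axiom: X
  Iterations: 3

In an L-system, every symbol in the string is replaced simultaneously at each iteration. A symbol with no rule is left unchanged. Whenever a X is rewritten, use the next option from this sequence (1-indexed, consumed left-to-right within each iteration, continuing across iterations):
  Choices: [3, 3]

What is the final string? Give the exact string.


Answer: BXB

Derivation:
Step 0: X
Step 1: B  (used choices [3])
Step 2: BX  (used choices [])
Step 3: BXB  (used choices [3])


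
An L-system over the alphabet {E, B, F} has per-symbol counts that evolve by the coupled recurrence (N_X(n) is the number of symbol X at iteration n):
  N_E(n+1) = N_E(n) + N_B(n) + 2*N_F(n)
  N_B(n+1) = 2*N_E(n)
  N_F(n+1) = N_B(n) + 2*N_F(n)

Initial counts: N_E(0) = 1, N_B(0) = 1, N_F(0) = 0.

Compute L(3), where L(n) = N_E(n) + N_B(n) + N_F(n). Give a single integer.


Step 0: N_E=1, N_B=1, N_F=0, L=2
Step 1: N_E=2, N_B=2, N_F=1, L=5
Step 2: N_E=6, N_B=4, N_F=4, L=14
Step 3: N_E=18, N_B=12, N_F=12, L=42

Answer: 42


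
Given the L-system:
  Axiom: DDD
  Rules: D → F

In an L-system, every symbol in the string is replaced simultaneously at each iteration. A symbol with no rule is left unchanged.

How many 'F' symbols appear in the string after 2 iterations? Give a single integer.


Answer: 3

Derivation:
Step 0: DDD  (0 'F')
Step 1: FFF  (3 'F')
Step 2: FFF  (3 'F')


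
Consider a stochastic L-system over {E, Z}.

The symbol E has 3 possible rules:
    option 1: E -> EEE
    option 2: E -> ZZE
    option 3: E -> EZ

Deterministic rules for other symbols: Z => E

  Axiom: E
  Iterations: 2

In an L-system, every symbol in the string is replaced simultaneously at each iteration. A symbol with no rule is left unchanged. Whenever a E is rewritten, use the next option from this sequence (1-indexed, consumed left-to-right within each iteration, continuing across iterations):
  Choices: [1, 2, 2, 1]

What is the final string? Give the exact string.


Answer: ZZEZZEEEE

Derivation:
Step 0: E
Step 1: EEE  (used choices [1])
Step 2: ZZEZZEEEE  (used choices [2, 2, 1])


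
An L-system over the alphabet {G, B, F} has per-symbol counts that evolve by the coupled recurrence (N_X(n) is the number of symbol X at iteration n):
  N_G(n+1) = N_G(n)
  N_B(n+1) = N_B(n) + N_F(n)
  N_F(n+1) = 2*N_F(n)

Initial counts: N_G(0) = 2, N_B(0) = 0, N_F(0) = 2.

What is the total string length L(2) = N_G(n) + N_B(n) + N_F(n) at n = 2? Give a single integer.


Answer: 16

Derivation:
Step 0: N_G=2, N_B=0, N_F=2, L=4
Step 1: N_G=2, N_B=2, N_F=4, L=8
Step 2: N_G=2, N_B=6, N_F=8, L=16


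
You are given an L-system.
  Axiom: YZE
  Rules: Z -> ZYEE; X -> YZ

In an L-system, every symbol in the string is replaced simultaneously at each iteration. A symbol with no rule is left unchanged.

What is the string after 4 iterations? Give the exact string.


Answer: YZYEEYEEYEEYEEE

Derivation:
Step 0: YZE
Step 1: YZYEEE
Step 2: YZYEEYEEE
Step 3: YZYEEYEEYEEE
Step 4: YZYEEYEEYEEYEEE


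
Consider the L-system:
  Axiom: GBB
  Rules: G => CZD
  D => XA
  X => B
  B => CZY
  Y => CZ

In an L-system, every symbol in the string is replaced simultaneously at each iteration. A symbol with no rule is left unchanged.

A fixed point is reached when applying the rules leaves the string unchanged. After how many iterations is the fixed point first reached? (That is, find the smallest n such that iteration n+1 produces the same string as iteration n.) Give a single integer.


Step 0: GBB
Step 1: CZDCZYCZY
Step 2: CZXACZCZCZCZ
Step 3: CZBACZCZCZCZ
Step 4: CZCZYACZCZCZCZ
Step 5: CZCZCZACZCZCZCZ
Step 6: CZCZCZACZCZCZCZ  (unchanged — fixed point at step 5)

Answer: 5


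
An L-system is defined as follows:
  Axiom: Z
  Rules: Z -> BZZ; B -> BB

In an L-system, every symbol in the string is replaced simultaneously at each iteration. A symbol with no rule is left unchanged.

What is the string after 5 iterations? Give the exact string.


Step 0: Z
Step 1: BZZ
Step 2: BBBZZBZZ
Step 3: BBBBBBBZZBZZBBBZZBZZ
Step 4: BBBBBBBBBBBBBBBZZBZZBBBZZBZZBBBBBBBZZBZZBBBZZBZZ
Step 5: BBBBBBBBBBBBBBBBBBBBBBBBBBBBBBBZZBZZBBBZZBZZBBBBBBBZZBZZBBBZZBZZBBBBBBBBBBBBBBBZZBZZBBBZZBZZBBBBBBBZZBZZBBBZZBZZ

Answer: BBBBBBBBBBBBBBBBBBBBBBBBBBBBBBBZZBZZBBBZZBZZBBBBBBBZZBZZBBBZZBZZBBBBBBBBBBBBBBBZZBZZBBBZZBZZBBBBBBBZZBZZBBBZZBZZ


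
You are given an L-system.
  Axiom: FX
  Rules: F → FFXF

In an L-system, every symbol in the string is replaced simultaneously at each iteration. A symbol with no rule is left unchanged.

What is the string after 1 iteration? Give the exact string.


Step 0: FX
Step 1: FFXFX

Answer: FFXFX
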